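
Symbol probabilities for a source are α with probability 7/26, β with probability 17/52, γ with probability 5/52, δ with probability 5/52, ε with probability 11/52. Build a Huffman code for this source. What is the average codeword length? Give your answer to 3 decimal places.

Repeatedly combine the two least-probable nodes; the expected code length is the sum of the merged weights.
merge 5/52 + 5/52 → 5/26
merge 5/26 + 11/52 → 21/52
merge 7/26 + 17/52 → 31/52
merge 21/52 + 31/52 → 1
L = 5/26 + 21/52 + 31/52 + 1 = 57/26 ≈ 2.192 bits/symbol.

2.192 bits/symbol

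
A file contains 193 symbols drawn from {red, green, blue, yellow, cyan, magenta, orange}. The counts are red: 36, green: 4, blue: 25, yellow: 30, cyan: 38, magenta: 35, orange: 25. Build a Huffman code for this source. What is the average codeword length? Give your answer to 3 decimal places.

Probabilities are the counts divided by 193.
Repeatedly combine the two least-probable nodes; the expected code length is the sum of the merged weights.
merge 4/193 + 25/193 → 29/193
merge 25/193 + 29/193 → 54/193
merge 30/193 + 35/193 → 65/193
merge 36/193 + 38/193 → 74/193
merge 54/193 + 65/193 → 119/193
merge 74/193 + 119/193 → 1
L = 29/193 + 54/193 + 65/193 + 74/193 + 119/193 + 1 = 534/193 ≈ 2.767 bits/symbol.

2.767 bits/symbol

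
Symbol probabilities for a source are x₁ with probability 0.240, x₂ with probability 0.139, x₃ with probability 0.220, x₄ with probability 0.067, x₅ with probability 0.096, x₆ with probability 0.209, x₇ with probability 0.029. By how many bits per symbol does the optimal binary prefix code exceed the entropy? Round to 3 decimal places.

0.043 bits

Entropy H = −Σ p log₂ p ≈ 2.5764 bits.
Huffman merges: 29/1000+67/1000→12/125; 12/125+12/125→24/125; 139/1000+24/125→331/1000; 209/1000+11/50→429/1000; 6/25+331/1000→571/1000; 429/1000+571/1000→1. L = 2619/1000 ≈ 2.6190.
L − H = 2.6190 − 2.5764 = 0.043 bits.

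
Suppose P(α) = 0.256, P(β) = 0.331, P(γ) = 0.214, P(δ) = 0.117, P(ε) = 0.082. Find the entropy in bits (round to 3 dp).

H = −Σ pᵢ log₂ pᵢ.
−0.256·log₂(0.256) = 0.5032
−0.331·log₂(0.331) = 0.5280
−0.214·log₂(0.214) = 0.4760
−0.117·log₂(0.117) = 0.3622
−0.082·log₂(0.082) = 0.2959
Sum ≈ 2.1653 → 2.165 bits.

2.165 bits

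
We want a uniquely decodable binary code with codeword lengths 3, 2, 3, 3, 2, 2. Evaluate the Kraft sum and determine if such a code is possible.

1.125; no

With common denominator 2^3 = 8: Σ 2^(−ℓᵢ) = 1/8 + 2/8 + 1/8 + 1/8 + 2/8 + 2/8 = 9/8 = 1.125.
Kraft's inequality requires Σ ≤ 1; here Σ = 1.125 > 1, so no such prefix code exists.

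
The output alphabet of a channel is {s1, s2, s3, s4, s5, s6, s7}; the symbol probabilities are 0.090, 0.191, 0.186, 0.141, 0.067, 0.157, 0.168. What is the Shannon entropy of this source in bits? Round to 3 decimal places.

2.732 bits

H = −Σ pᵢ log₂ pᵢ.
−0.090·log₂(0.090) = 0.3127
−0.191·log₂(0.191) = 0.4562
−0.186·log₂(0.186) = 0.4514
−0.141·log₂(0.141) = 0.3985
−0.067·log₂(0.067) = 0.2613
−0.157·log₂(0.157) = 0.4194
−0.168·log₂(0.168) = 0.4323
Sum ≈ 2.7317 → 2.732 bits.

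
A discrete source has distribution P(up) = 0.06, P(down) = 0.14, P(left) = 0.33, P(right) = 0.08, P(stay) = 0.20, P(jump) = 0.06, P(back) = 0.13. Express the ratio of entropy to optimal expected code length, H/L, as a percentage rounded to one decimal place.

98.5%

Entropy H = −Σ p log₂ p ≈ 2.5505 bits.
Huffman merges: 3/50+3/50→3/25; 2/25+3/25→1/5; 13/100+7/50→27/100; 1/5+1/5→2/5; 27/100+33/100→3/5; 2/5+3/5→1. L = 259/100 ≈ 2.5900.
Efficiency = H/L = 2.5505/2.5900 = 98.5%.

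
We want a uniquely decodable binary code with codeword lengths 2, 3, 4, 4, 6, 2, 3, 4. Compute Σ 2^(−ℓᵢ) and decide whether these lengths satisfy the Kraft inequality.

0.953125; yes

With common denominator 2^6 = 64: Σ 2^(−ℓᵢ) = 16/64 + 8/64 + 4/64 + 4/64 + 1/64 + 16/64 + 8/64 + 4/64 = 61/64 = 0.953125.
Kraft's inequality requires Σ ≤ 1; here Σ = 0.953125 ≤ 1, so such a prefix code exists.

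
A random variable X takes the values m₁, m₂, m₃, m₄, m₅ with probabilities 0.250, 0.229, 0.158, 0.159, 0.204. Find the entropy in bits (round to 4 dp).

2.2972 bits

H = −Σ pᵢ log₂ pᵢ.
−0.250·log₂(0.250) = 0.5000
−0.229·log₂(0.229) = 0.4870
−0.158·log₂(0.158) = 0.4206
−0.159·log₂(0.159) = 0.4218
−0.204·log₂(0.204) = 0.4678
Sum ≈ 2.2972 → 2.2972 bits.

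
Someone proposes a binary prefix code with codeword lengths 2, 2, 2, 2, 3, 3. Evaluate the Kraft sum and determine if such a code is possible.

1.25; no

With common denominator 2^3 = 8: Σ 2^(−ℓᵢ) = 2/8 + 2/8 + 2/8 + 2/8 + 1/8 + 1/8 = 10/8 = 1.25.
Kraft's inequality requires Σ ≤ 1; here Σ = 1.25 > 1, so no such prefix code exists.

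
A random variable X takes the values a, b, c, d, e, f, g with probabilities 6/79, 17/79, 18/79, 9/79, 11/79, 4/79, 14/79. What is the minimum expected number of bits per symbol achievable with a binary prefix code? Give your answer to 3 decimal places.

2.684 bits/symbol

Repeatedly combine the two least-probable nodes; the expected code length is the sum of the merged weights.
merge 4/79 + 6/79 → 10/79
merge 9/79 + 10/79 → 19/79
merge 11/79 + 14/79 → 25/79
merge 17/79 + 18/79 → 35/79
merge 19/79 + 25/79 → 44/79
merge 35/79 + 44/79 → 1
L = 10/79 + 19/79 + 25/79 + 35/79 + 44/79 + 1 = 212/79 ≈ 2.684 bits/symbol.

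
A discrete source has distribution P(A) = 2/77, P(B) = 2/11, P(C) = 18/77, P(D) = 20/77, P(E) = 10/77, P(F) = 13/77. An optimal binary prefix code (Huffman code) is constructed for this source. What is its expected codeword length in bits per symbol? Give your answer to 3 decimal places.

Repeatedly combine the two least-probable nodes; the expected code length is the sum of the merged weights.
merge 2/77 + 10/77 → 12/77
merge 12/77 + 13/77 → 25/77
merge 2/11 + 18/77 → 32/77
merge 20/77 + 25/77 → 45/77
merge 32/77 + 45/77 → 1
L = 12/77 + 25/77 + 32/77 + 45/77 + 1 = 191/77 ≈ 2.481 bits/symbol.

2.481 bits/symbol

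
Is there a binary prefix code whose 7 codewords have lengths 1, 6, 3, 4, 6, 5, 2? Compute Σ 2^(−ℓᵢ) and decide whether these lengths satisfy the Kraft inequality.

With common denominator 2^6 = 64: Σ 2^(−ℓᵢ) = 32/64 + 1/64 + 8/64 + 4/64 + 1/64 + 2/64 + 16/64 = 64/64 = 1.
Kraft's inequality requires Σ ≤ 1; here Σ = 1 ≤ 1, so such a prefix code exists.

1; yes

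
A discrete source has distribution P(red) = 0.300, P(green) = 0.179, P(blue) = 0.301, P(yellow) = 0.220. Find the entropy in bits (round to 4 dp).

H = −Σ pᵢ log₂ pᵢ.
−0.300·log₂(0.300) = 0.5211
−0.179·log₂(0.179) = 0.4443
−0.301·log₂(0.301) = 0.5214
−0.220·log₂(0.220) = 0.4806
Sum ≈ 1.9673 → 1.9673 bits.

1.9673 bits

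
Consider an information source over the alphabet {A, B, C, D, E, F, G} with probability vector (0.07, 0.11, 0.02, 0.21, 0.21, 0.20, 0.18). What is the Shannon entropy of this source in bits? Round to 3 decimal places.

H = −Σ pᵢ log₂ pᵢ.
−0.07·log₂(0.07) = 0.2686
−0.11·log₂(0.11) = 0.3503
−0.02·log₂(0.02) = 0.1129
−0.21·log₂(0.21) = 0.4728
−0.21·log₂(0.21) = 0.4728
−0.20·log₂(0.20) = 0.4644
−0.18·log₂(0.18) = 0.4453
Sum ≈ 2.5871 → 2.587 bits.

2.587 bits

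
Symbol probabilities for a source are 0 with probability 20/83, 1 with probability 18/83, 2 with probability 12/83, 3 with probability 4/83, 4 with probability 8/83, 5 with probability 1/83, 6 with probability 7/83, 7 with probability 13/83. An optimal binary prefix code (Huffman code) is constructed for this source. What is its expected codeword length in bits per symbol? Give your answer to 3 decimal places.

Repeatedly combine the two least-probable nodes; the expected code length is the sum of the merged weights.
merge 1/83 + 4/83 → 5/83
merge 5/83 + 7/83 → 12/83
merge 8/83 + 12/83 → 20/83
merge 12/83 + 13/83 → 25/83
merge 18/83 + 20/83 → 38/83
merge 20/83 + 25/83 → 45/83
merge 38/83 + 45/83 → 1
L = 5/83 + 12/83 + 20/83 + 25/83 + 38/83 + 45/83 + 1 = 228/83 ≈ 2.747 bits/symbol.

2.747 bits/symbol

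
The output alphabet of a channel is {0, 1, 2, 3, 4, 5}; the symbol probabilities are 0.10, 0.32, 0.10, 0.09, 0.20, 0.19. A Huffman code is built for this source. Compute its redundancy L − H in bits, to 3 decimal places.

0.057 bits

Entropy H = −Σ p log₂ p ≈ 2.4227 bits.
Huffman merges: 9/100+1/10→19/100; 1/10+19/100→29/100; 19/100+1/5→39/100; 29/100+8/25→61/100; 39/100+61/100→1. L = 62/25 ≈ 2.4800.
L − H = 2.4800 − 2.4227 = 0.057 bits.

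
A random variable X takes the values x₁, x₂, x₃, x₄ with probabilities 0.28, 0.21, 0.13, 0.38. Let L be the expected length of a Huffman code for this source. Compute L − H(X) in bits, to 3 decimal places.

Entropy H = −Σ p log₂ p ≈ 1.9001 bits.
Huffman merges: 13/100+21/100→17/50; 7/25+17/50→31/50; 19/50+31/50→1. L = 49/25 ≈ 1.9600.
L − H = 1.9600 − 1.9001 = 0.060 bits.

0.060 bits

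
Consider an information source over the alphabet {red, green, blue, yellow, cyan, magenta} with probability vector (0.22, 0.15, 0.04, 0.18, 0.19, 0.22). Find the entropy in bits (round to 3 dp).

2.458 bits

H = −Σ pᵢ log₂ pᵢ.
−0.22·log₂(0.22) = 0.4806
−0.15·log₂(0.15) = 0.4105
−0.04·log₂(0.04) = 0.1858
−0.18·log₂(0.18) = 0.4453
−0.19·log₂(0.19) = 0.4552
−0.22·log₂(0.22) = 0.4806
Sum ≈ 2.4580 → 2.458 bits.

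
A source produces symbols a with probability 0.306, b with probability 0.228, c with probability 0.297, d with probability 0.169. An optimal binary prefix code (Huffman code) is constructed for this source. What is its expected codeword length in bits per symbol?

2 bits/symbol

Repeatedly combine the two least-probable nodes; the expected code length is the sum of the merged weights.
merge 169/1000 + 57/250 → 397/1000
merge 297/1000 + 153/500 → 603/1000
merge 397/1000 + 603/1000 → 1
L = 397/1000 + 603/1000 + 1 = 2 bits/symbol.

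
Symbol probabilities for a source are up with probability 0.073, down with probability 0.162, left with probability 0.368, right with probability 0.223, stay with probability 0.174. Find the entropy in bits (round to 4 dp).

2.1535 bits

H = −Σ pᵢ log₂ pᵢ.
−0.073·log₂(0.073) = 0.2756
−0.162·log₂(0.162) = 0.4254
−0.368·log₂(0.368) = 0.5307
−0.223·log₂(0.223) = 0.4828
−0.174·log₂(0.174) = 0.4390
Sum ≈ 2.1535 → 2.1535 bits.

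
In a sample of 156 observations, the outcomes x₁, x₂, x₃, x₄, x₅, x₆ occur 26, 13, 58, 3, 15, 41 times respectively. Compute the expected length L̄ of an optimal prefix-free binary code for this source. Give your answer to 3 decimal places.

Probabilities are the counts divided by 156.
Repeatedly combine the two least-probable nodes; the expected code length is the sum of the merged weights.
merge 1/52 + 1/12 → 4/39
merge 5/52 + 4/39 → 31/156
merge 1/6 + 31/156 → 19/52
merge 41/156 + 19/52 → 49/78
merge 29/78 + 49/78 → 1
L = 4/39 + 31/156 + 19/52 + 49/78 + 1 = 179/78 ≈ 2.295 bits/symbol.

2.295 bits/symbol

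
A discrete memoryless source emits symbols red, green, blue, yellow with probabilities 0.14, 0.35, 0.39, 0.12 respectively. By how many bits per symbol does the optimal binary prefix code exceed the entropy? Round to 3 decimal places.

Entropy H = −Σ p log₂ p ≈ 1.8241 bits.
Huffman merges: 3/25+7/50→13/50; 13/50+7/20→61/100; 39/100+61/100→1. L = 187/100 ≈ 1.8700.
L − H = 1.8700 − 1.8241 = 0.046 bits.

0.046 bits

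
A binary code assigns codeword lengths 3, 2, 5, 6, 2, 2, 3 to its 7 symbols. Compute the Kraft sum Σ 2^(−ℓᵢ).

With common denominator 2^6 = 64: Σ 2^(−ℓᵢ) = 8/64 + 16/64 + 2/64 + 1/64 + 16/64 + 16/64 + 8/64 = 67/64 = 1.046875.

1.046875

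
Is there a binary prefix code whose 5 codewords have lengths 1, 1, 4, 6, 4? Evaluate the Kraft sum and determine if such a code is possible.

1.140625; no

With common denominator 2^6 = 64: Σ 2^(−ℓᵢ) = 32/64 + 32/64 + 4/64 + 1/64 + 4/64 = 73/64 = 1.140625.
Kraft's inequality requires Σ ≤ 1; here Σ = 1.140625 > 1, so no such prefix code exists.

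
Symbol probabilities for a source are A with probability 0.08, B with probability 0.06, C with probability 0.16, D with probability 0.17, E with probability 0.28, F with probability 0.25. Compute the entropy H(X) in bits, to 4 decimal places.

2.4069 bits

H = −Σ pᵢ log₂ pᵢ.
−0.08·log₂(0.08) = 0.2915
−0.06·log₂(0.06) = 0.2435
−0.16·log₂(0.16) = 0.4230
−0.17·log₂(0.17) = 0.4346
−0.28·log₂(0.28) = 0.5142
−0.25·log₂(0.25) = 0.5000
Sum ≈ 2.4069 → 2.4069 bits.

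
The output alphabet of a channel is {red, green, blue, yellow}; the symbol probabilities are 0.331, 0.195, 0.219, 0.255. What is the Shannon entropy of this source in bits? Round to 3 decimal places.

H = −Σ pᵢ log₂ pᵢ.
−0.331·log₂(0.331) = 0.5280
−0.195·log₂(0.195) = 0.4599
−0.219·log₂(0.219) = 0.4798
−0.255·log₂(0.255) = 0.5027
Sum ≈ 1.9704 → 1.970 bits.

1.970 bits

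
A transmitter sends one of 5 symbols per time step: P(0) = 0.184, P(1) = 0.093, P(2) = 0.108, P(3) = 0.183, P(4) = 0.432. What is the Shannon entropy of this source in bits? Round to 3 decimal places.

H = −Σ pᵢ log₂ pᵢ.
−0.184·log₂(0.184) = 0.4494
−0.093·log₂(0.093) = 0.3187
−0.108·log₂(0.108) = 0.3468
−0.183·log₂(0.183) = 0.4484
−0.432·log₂(0.432) = 0.5231
Sum ≈ 2.0863 → 2.086 bits.

2.086 bits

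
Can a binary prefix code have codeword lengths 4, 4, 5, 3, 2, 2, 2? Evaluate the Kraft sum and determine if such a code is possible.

1.03125; no

With common denominator 2^5 = 32: Σ 2^(−ℓᵢ) = 2/32 + 2/32 + 1/32 + 4/32 + 8/32 + 8/32 + 8/32 = 33/32 = 1.03125.
Kraft's inequality requires Σ ≤ 1; here Σ = 1.03125 > 1, so no such prefix code exists.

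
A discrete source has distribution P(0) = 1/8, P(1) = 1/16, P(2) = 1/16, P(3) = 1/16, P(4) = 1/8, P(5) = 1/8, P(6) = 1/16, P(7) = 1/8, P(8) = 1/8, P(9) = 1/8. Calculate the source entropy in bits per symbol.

Each probability is a power of 1/2, so log₂(1/p) is an integer.
H = Σ p·log₂(1/p) = 1/8·3 + 1/16·4 + 1/16·4 + 1/16·4 + 1/8·3 + 1/8·3 + 1/16·4 + 1/8·3 + 1/8·3 + 1/8·3 = 3.25 bits.

3.25 bits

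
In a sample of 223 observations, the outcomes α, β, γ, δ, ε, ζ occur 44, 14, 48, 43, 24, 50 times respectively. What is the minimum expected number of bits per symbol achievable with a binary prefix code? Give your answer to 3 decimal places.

Probabilities are the counts divided by 223.
Repeatedly combine the two least-probable nodes; the expected code length is the sum of the merged weights.
merge 14/223 + 24/223 → 38/223
merge 38/223 + 43/223 → 81/223
merge 44/223 + 48/223 → 92/223
merge 50/223 + 81/223 → 131/223
merge 92/223 + 131/223 → 1
L = 38/223 + 81/223 + 92/223 + 131/223 + 1 = 565/223 ≈ 2.534 bits/symbol.

2.534 bits/symbol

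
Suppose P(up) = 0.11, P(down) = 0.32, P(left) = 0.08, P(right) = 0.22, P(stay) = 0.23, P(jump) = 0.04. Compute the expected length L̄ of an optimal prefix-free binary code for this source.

Repeatedly combine the two least-probable nodes; the expected code length is the sum of the merged weights.
merge 1/25 + 2/25 → 3/25
merge 11/100 + 3/25 → 23/100
merge 11/50 + 23/100 → 9/20
merge 23/100 + 8/25 → 11/20
merge 9/20 + 11/20 → 1
L = 3/25 + 23/100 + 9/20 + 11/20 + 1 = 47/20 = 2.35 bits/symbol.

2.35 bits/symbol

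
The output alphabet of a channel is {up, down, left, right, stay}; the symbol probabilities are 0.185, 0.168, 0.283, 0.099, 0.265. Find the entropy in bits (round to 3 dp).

2.236 bits

H = −Σ pᵢ log₂ pᵢ.
−0.185·log₂(0.185) = 0.4504
−0.168·log₂(0.168) = 0.4323
−0.283·log₂(0.283) = 0.5154
−0.099·log₂(0.099) = 0.3303
−0.265·log₂(0.265) = 0.5077
Sum ≈ 2.2361 → 2.236 bits.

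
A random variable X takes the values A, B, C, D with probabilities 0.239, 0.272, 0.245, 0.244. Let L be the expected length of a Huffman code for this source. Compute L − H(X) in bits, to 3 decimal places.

0.002 bits

Entropy H = −Σ p log₂ p ≈ 1.9981 bits.
Huffman merges: 239/1000+61/250→483/1000; 49/200+34/125→517/1000; 483/1000+517/1000→1. L = 2 ≈ 2.0000.
L − H = 2.0000 − 1.9981 = 0.002 bits.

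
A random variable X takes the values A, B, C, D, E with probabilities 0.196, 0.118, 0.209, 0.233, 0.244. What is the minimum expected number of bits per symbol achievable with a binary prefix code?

Repeatedly combine the two least-probable nodes; the expected code length is the sum of the merged weights.
merge 59/500 + 49/250 → 157/500
merge 209/1000 + 233/1000 → 221/500
merge 61/250 + 157/500 → 279/500
merge 221/500 + 279/500 → 1
L = 157/500 + 221/500 + 279/500 + 1 = 1157/500 = 2.314 bits/symbol.

2.314 bits/symbol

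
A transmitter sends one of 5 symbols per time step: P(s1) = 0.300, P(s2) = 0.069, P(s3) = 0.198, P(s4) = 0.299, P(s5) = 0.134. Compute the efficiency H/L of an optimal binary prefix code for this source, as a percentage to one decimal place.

98.0%

Entropy H = −Σ p log₂ p ≈ 2.1592 bits.
Huffman merges: 69/1000+67/500→203/1000; 99/500+203/1000→401/1000; 299/1000+3/10→599/1000; 401/1000+599/1000→1. L = 2203/1000 ≈ 2.2030.
Efficiency = H/L = 2.1592/2.2030 = 98.0%.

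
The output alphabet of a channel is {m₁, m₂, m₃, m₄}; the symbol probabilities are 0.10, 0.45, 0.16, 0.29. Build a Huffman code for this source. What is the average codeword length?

Repeatedly combine the two least-probable nodes; the expected code length is the sum of the merged weights.
merge 1/10 + 4/25 → 13/50
merge 13/50 + 29/100 → 11/20
merge 9/20 + 11/20 → 1
L = 13/50 + 11/20 + 1 = 181/100 = 1.81 bits/symbol.

1.81 bits/symbol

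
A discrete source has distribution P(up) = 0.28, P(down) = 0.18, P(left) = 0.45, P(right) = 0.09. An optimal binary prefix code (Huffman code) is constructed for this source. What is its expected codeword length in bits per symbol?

1.82 bits/symbol

Repeatedly combine the two least-probable nodes; the expected code length is the sum of the merged weights.
merge 9/100 + 9/50 → 27/100
merge 27/100 + 7/25 → 11/20
merge 9/20 + 11/20 → 1
L = 27/100 + 11/20 + 1 = 91/50 = 1.82 bits/symbol.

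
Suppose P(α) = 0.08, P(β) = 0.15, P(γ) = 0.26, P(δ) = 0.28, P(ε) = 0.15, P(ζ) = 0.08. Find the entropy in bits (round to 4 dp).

H = −Σ pᵢ log₂ pᵢ.
−0.08·log₂(0.08) = 0.2915
−0.15·log₂(0.15) = 0.4105
−0.26·log₂(0.26) = 0.5053
−0.28·log₂(0.28) = 0.5142
−0.15·log₂(0.15) = 0.4105
−0.08·log₂(0.08) = 0.2915
Sum ≈ 2.4236 → 2.4236 bits.

2.4236 bits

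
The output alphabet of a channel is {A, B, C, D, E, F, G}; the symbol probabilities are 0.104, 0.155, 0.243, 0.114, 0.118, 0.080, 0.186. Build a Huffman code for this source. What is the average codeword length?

2.755 bits/symbol

Repeatedly combine the two least-probable nodes; the expected code length is the sum of the merged weights.
merge 2/25 + 13/125 → 23/125
merge 57/500 + 59/500 → 29/125
merge 31/200 + 23/125 → 339/1000
merge 93/500 + 29/125 → 209/500
merge 243/1000 + 339/1000 → 291/500
merge 209/500 + 291/500 → 1
L = 23/125 + 29/125 + 339/1000 + 209/500 + 291/500 + 1 = 551/200 = 2.755 bits/symbol.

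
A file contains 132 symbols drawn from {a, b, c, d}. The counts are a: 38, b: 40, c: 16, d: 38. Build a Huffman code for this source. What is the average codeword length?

Probabilities are the counts divided by 132.
Repeatedly combine the two least-probable nodes; the expected code length is the sum of the merged weights.
merge 4/33 + 19/66 → 9/22
merge 19/66 + 10/33 → 13/22
merge 9/22 + 13/22 → 1
L = 9/22 + 13/22 + 1 = 2 bits/symbol.

2 bits/symbol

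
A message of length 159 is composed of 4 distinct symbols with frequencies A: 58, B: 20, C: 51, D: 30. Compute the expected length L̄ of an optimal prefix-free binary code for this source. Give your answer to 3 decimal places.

1.950 bits/symbol

Probabilities are the counts divided by 159.
Repeatedly combine the two least-probable nodes; the expected code length is the sum of the merged weights.
merge 20/159 + 10/53 → 50/159
merge 50/159 + 17/53 → 101/159
merge 58/159 + 101/159 → 1
L = 50/159 + 101/159 + 1 = 310/159 ≈ 1.950 bits/symbol.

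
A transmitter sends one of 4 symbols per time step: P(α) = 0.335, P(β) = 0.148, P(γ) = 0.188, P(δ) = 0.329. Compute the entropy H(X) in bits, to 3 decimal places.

H = −Σ pᵢ log₂ pᵢ.
−0.335·log₂(0.335) = 0.5286
−0.148·log₂(0.148) = 0.4079
−0.188·log₂(0.188) = 0.4533
−0.329·log₂(0.329) = 0.5277
Sum ≈ 1.9175 → 1.917 bits.

1.917 bits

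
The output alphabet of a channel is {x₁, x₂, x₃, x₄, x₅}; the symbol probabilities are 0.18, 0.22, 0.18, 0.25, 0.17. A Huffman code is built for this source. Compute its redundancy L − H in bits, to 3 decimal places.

Entropy H = −Σ p log₂ p ≈ 2.3058 bits.
Huffman merges: 17/100+9/50→7/20; 9/50+11/50→2/5; 1/4+7/20→3/5; 2/5+3/5→1. L = 47/20 ≈ 2.3500.
L − H = 2.3500 − 2.3058 = 0.044 bits.

0.044 bits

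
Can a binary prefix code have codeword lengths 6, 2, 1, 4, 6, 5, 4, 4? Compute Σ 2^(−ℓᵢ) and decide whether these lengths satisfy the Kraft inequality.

With common denominator 2^6 = 64: Σ 2^(−ℓᵢ) = 1/64 + 16/64 + 32/64 + 4/64 + 1/64 + 2/64 + 4/64 + 4/64 = 64/64 = 1.
Kraft's inequality requires Σ ≤ 1; here Σ = 1 ≤ 1, so such a prefix code exists.

1; yes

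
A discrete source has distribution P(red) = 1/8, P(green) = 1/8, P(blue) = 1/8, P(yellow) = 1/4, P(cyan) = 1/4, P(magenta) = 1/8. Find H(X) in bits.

Each probability is a power of 1/2, so log₂(1/p) is an integer.
H = Σ p·log₂(1/p) = 1/8·3 + 1/8·3 + 1/8·3 + 1/4·2 + 1/4·2 + 1/8·3 = 2.5 bits.

2.5 bits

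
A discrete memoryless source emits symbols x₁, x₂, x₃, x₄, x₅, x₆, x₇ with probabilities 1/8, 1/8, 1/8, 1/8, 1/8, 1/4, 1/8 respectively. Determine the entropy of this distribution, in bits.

2.75 bits

Each probability is a power of 1/2, so log₂(1/p) is an integer.
H = Σ p·log₂(1/p) = 1/8·3 + 1/8·3 + 1/8·3 + 1/8·3 + 1/8·3 + 1/4·2 + 1/8·3 = 2.75 bits.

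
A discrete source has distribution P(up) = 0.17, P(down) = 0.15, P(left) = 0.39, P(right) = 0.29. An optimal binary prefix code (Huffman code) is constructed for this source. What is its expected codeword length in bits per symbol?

Repeatedly combine the two least-probable nodes; the expected code length is the sum of the merged weights.
merge 3/20 + 17/100 → 8/25
merge 29/100 + 8/25 → 61/100
merge 39/100 + 61/100 → 1
L = 8/25 + 61/100 + 1 = 193/100 = 1.93 bits/symbol.

1.93 bits/symbol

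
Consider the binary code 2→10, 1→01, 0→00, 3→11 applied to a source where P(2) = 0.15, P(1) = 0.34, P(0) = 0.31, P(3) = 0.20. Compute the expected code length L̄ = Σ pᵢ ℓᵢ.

2 bits/symbol

L̄ = Σ pᵢ·ℓᵢ = 0.15·2 + 0.34·2 + 0.31·2 + 0.20·2 = 2 bits/symbol.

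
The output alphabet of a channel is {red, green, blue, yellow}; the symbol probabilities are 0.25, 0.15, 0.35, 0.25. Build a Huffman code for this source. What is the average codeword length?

2 bits/symbol

Repeatedly combine the two least-probable nodes; the expected code length is the sum of the merged weights.
merge 3/20 + 1/4 → 2/5
merge 1/4 + 7/20 → 3/5
merge 2/5 + 3/5 → 1
L = 2/5 + 3/5 + 1 = 2 bits/symbol.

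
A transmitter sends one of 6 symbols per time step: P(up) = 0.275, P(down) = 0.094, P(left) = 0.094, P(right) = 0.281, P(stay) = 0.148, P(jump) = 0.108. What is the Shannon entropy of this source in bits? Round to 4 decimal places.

2.4228 bits

H = −Σ pᵢ log₂ pᵢ.
−0.275·log₂(0.275) = 0.5122
−0.094·log₂(0.094) = 0.3207
−0.094·log₂(0.094) = 0.3207
−0.281·log₂(0.281) = 0.5146
−0.148·log₂(0.148) = 0.4079
−0.108·log₂(0.108) = 0.3468
Sum ≈ 2.4228 → 2.4228 bits.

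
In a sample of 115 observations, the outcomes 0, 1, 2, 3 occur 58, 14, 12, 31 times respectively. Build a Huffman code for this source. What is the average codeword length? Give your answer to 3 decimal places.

Probabilities are the counts divided by 115.
Repeatedly combine the two least-probable nodes; the expected code length is the sum of the merged weights.
merge 12/115 + 14/115 → 26/115
merge 26/115 + 31/115 → 57/115
merge 57/115 + 58/115 → 1
L = 26/115 + 57/115 + 1 = 198/115 ≈ 1.722 bits/symbol.

1.722 bits/symbol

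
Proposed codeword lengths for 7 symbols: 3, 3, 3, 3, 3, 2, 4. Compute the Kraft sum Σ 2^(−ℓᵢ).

With common denominator 2^4 = 16: Σ 2^(−ℓᵢ) = 2/16 + 2/16 + 2/16 + 2/16 + 2/16 + 4/16 + 1/16 = 15/16 = 0.9375.

0.9375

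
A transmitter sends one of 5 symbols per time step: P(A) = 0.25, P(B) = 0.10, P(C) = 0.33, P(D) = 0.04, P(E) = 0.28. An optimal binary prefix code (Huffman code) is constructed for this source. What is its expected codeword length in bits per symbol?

Repeatedly combine the two least-probable nodes; the expected code length is the sum of the merged weights.
merge 1/25 + 1/10 → 7/50
merge 7/50 + 1/4 → 39/100
merge 7/25 + 33/100 → 61/100
merge 39/100 + 61/100 → 1
L = 7/50 + 39/100 + 61/100 + 1 = 107/50 = 2.14 bits/symbol.

2.14 bits/symbol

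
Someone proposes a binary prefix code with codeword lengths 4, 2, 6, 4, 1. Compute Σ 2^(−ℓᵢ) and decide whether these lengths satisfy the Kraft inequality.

With common denominator 2^6 = 64: Σ 2^(−ℓᵢ) = 4/64 + 16/64 + 1/64 + 4/64 + 32/64 = 57/64 = 0.890625.
Kraft's inequality requires Σ ≤ 1; here Σ = 0.890625 ≤ 1, so such a prefix code exists.

0.890625; yes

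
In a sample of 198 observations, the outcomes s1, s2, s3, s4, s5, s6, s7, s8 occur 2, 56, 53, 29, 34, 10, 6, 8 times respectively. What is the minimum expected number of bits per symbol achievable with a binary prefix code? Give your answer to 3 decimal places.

2.530 bits/symbol

Probabilities are the counts divided by 198.
Repeatedly combine the two least-probable nodes; the expected code length is the sum of the merged weights.
merge 1/99 + 1/33 → 4/99
merge 4/99 + 4/99 → 8/99
merge 5/99 + 8/99 → 13/99
merge 13/99 + 29/198 → 5/18
merge 17/99 + 53/198 → 29/66
merge 5/18 + 28/99 → 37/66
merge 29/66 + 37/66 → 1
L = 4/99 + 8/99 + 13/99 + 5/18 + 29/66 + 37/66 + 1 = 167/66 ≈ 2.530 bits/symbol.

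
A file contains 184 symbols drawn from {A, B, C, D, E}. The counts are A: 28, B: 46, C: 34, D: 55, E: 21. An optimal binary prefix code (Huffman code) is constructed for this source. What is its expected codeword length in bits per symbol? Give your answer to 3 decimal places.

2.266 bits/symbol

Probabilities are the counts divided by 184.
Repeatedly combine the two least-probable nodes; the expected code length is the sum of the merged weights.
merge 21/184 + 7/46 → 49/184
merge 17/92 + 1/4 → 10/23
merge 49/184 + 55/184 → 13/23
merge 10/23 + 13/23 → 1
L = 49/184 + 10/23 + 13/23 + 1 = 417/184 ≈ 2.266 bits/symbol.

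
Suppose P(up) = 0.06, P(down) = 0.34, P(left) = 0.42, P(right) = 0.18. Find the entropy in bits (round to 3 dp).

H = −Σ pᵢ log₂ pᵢ.
−0.06·log₂(0.06) = 0.2435
−0.34·log₂(0.34) = 0.5292
−0.42·log₂(0.42) = 0.5256
−0.18·log₂(0.18) = 0.4453
Sum ≈ 1.7437 → 1.744 bits.

1.744 bits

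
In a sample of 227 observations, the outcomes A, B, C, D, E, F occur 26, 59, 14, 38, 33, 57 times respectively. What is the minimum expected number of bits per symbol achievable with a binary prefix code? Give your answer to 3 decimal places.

2.489 bits/symbol

Probabilities are the counts divided by 227.
Repeatedly combine the two least-probable nodes; the expected code length is the sum of the merged weights.
merge 14/227 + 26/227 → 40/227
merge 33/227 + 38/227 → 71/227
merge 40/227 + 57/227 → 97/227
merge 59/227 + 71/227 → 130/227
merge 97/227 + 130/227 → 1
L = 40/227 + 71/227 + 97/227 + 130/227 + 1 = 565/227 ≈ 2.489 bits/symbol.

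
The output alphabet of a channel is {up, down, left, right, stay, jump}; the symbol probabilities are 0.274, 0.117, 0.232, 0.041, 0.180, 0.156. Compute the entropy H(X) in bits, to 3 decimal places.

2.415 bits

H = −Σ pᵢ log₂ pᵢ.
−0.274·log₂(0.274) = 0.5118
−0.117·log₂(0.117) = 0.3622
−0.232·log₂(0.232) = 0.4890
−0.041·log₂(0.041) = 0.1889
−0.180·log₂(0.180) = 0.4453
−0.156·log₂(0.156) = 0.4181
Sum ≈ 2.4153 → 2.415 bits.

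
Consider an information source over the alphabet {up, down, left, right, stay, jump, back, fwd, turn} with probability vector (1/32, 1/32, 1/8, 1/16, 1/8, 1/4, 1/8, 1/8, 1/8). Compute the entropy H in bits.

Each probability is a power of 1/2, so log₂(1/p) is an integer.
H = Σ p·log₂(1/p) = 1/32·5 + 1/32·5 + 1/8·3 + 1/16·4 + 1/8·3 + 1/4·2 + 1/8·3 + 1/8·3 + 1/8·3 = 2.9375 bits.

2.9375 bits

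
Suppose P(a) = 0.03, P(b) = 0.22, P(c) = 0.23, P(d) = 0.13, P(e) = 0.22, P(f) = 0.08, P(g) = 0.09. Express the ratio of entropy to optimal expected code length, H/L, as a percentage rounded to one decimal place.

Entropy H = −Σ p log₂ p ≈ 2.5874 bits.
Huffman merges: 3/100+2/25→11/100; 9/100+11/100→1/5; 13/100+1/5→33/100; 11/50+11/50→11/25; 23/100+33/100→14/25; 11/25+14/25→1. L = 66/25 ≈ 2.6400.
Efficiency = H/L = 2.5874/2.6400 = 98.0%.

98.0%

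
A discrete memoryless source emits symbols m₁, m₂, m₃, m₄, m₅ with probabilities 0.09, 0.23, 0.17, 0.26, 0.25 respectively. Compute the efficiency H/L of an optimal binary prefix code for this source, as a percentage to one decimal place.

99.1%

Entropy H = −Σ p log₂ p ≈ 2.2402 bits.
Huffman merges: 9/100+17/100→13/50; 23/100+1/4→12/25; 13/50+13/50→13/25; 12/25+13/25→1. L = 113/50 ≈ 2.2600.
Efficiency = H/L = 2.2402/2.2600 = 99.1%.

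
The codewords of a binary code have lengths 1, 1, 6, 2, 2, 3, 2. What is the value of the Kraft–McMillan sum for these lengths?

1.890625

With common denominator 2^6 = 64: Σ 2^(−ℓᵢ) = 32/64 + 32/64 + 1/64 + 16/64 + 16/64 + 8/64 + 16/64 = 121/64 = 1.890625.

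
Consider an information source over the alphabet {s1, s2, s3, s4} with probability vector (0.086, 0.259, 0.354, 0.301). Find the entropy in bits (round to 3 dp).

1.861 bits

H = −Σ pᵢ log₂ pᵢ.
−0.086·log₂(0.086) = 0.3044
−0.259·log₂(0.259) = 0.5048
−0.354·log₂(0.354) = 0.5304
−0.301·log₂(0.301) = 0.5214
Sum ≈ 1.8609 → 1.861 bits.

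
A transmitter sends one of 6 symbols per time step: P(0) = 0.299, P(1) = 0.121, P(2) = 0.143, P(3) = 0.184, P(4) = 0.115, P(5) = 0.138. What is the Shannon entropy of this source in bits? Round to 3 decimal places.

H = −Σ pᵢ log₂ pᵢ.
−0.299·log₂(0.299) = 0.5208
−0.121·log₂(0.121) = 0.3687
−0.143·log₂(0.143) = 0.4012
−0.184·log₂(0.184) = 0.4494
−0.115·log₂(0.115) = 0.3588
−0.138·log₂(0.138) = 0.3943
Sum ≈ 2.4932 → 2.493 bits.

2.493 bits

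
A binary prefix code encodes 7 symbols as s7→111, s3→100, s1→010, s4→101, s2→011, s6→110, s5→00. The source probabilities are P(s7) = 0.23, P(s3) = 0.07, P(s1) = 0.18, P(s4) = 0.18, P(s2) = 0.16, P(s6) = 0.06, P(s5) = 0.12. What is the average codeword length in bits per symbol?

2.88 bits/symbol

L̄ = Σ pᵢ·ℓᵢ = 0.23·3 + 0.07·3 + 0.18·3 + 0.18·3 + 0.16·3 + 0.06·3 + 0.12·2 = 2.88 bits/symbol.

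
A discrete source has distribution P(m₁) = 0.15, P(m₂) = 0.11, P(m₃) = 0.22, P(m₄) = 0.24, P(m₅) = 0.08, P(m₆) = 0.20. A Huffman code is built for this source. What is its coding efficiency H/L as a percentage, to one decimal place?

Entropy H = −Σ p log₂ p ≈ 2.4914 bits.
Huffman merges: 2/25+11/100→19/100; 3/20+19/100→17/50; 1/5+11/50→21/50; 6/25+17/50→29/50; 21/50+29/50→1. L = 253/100 ≈ 2.5300.
Efficiency = H/L = 2.4914/2.5300 = 98.5%.

98.5%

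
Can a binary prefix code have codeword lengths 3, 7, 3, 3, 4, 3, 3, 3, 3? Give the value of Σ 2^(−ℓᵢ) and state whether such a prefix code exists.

With common denominator 2^7 = 128: Σ 2^(−ℓᵢ) = 16/128 + 1/128 + 16/128 + 16/128 + 8/128 + 16/128 + 16/128 + 16/128 + 16/128 = 121/128 = 0.9453125.
Kraft's inequality requires Σ ≤ 1; here Σ = 0.9453125 ≤ 1, so such a prefix code exists.

0.9453125; yes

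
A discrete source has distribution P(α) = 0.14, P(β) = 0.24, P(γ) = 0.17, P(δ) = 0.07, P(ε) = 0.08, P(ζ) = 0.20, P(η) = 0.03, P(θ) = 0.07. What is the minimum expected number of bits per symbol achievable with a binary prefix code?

2.81 bits/symbol

Repeatedly combine the two least-probable nodes; the expected code length is the sum of the merged weights.
merge 3/100 + 7/100 → 1/10
merge 7/100 + 2/25 → 3/20
merge 1/10 + 7/50 → 6/25
merge 3/20 + 17/100 → 8/25
merge 1/5 + 6/25 → 11/25
merge 6/25 + 8/25 → 14/25
merge 11/25 + 14/25 → 1
L = 1/10 + 3/20 + 6/25 + 8/25 + 11/25 + 14/25 + 1 = 281/100 = 2.81 bits/symbol.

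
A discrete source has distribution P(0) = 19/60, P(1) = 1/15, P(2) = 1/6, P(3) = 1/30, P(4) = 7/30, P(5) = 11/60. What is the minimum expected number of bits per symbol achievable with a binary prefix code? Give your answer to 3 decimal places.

Repeatedly combine the two least-probable nodes; the expected code length is the sum of the merged weights.
merge 1/30 + 1/15 → 1/10
merge 1/10 + 1/6 → 4/15
merge 11/60 + 7/30 → 5/12
merge 4/15 + 19/60 → 7/12
merge 5/12 + 7/12 → 1
L = 1/10 + 4/15 + 5/12 + 7/12 + 1 = 71/30 ≈ 2.367 bits/symbol.

2.367 bits/symbol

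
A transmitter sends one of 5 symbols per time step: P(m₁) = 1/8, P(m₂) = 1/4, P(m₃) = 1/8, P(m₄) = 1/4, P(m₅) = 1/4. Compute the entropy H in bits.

2.25 bits

Each probability is a power of 1/2, so log₂(1/p) is an integer.
H = Σ p·log₂(1/p) = 1/8·3 + 1/4·2 + 1/8·3 + 1/4·2 + 1/4·2 = 2.25 bits.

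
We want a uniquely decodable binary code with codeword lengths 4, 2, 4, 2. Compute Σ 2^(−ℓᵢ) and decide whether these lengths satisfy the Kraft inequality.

0.625; yes

With common denominator 2^4 = 16: Σ 2^(−ℓᵢ) = 1/16 + 4/16 + 1/16 + 4/16 = 10/16 = 0.625.
Kraft's inequality requires Σ ≤ 1; here Σ = 0.625 ≤ 1, so such a prefix code exists.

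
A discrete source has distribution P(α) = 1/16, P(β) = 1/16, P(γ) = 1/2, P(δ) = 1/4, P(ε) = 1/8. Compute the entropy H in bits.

Each probability is a power of 1/2, so log₂(1/p) is an integer.
H = Σ p·log₂(1/p) = 1/16·4 + 1/16·4 + 1/2·1 + 1/4·2 + 1/8·3 = 1.875 bits.

1.875 bits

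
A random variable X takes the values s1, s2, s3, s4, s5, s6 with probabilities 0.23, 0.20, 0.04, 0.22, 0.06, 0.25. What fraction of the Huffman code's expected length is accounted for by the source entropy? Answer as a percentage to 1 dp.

98.4%

Entropy H = −Σ p log₂ p ≈ 2.3619 bits.
Huffman merges: 1/25+3/50→1/10; 1/10+1/5→3/10; 11/50+23/100→9/20; 1/4+3/10→11/20; 9/20+11/20→1. L = 12/5 ≈ 2.4000.
Efficiency = H/L = 2.3619/2.4000 = 98.4%.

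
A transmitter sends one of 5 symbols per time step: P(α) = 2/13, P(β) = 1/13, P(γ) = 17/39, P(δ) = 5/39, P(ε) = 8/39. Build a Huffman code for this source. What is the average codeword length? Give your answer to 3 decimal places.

Repeatedly combine the two least-probable nodes; the expected code length is the sum of the merged weights.
merge 1/13 + 5/39 → 8/39
merge 2/13 + 8/39 → 14/39
merge 8/39 + 14/39 → 22/39
merge 17/39 + 22/39 → 1
L = 8/39 + 14/39 + 22/39 + 1 = 83/39 ≈ 2.128 bits/symbol.

2.128 bits/symbol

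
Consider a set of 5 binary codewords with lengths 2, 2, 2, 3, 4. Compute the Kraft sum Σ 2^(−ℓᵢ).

0.9375

With common denominator 2^4 = 16: Σ 2^(−ℓᵢ) = 4/16 + 4/16 + 4/16 + 2/16 + 1/16 = 15/16 = 0.9375.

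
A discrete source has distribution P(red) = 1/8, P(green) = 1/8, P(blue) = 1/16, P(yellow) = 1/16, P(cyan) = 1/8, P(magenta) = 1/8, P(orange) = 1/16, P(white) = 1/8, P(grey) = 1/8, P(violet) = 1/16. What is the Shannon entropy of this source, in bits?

3.25 bits

Each probability is a power of 1/2, so log₂(1/p) is an integer.
H = Σ p·log₂(1/p) = 1/8·3 + 1/8·3 + 1/16·4 + 1/16·4 + 1/8·3 + 1/8·3 + 1/16·4 + 1/8·3 + 1/8·3 + 1/16·4 = 3.25 bits.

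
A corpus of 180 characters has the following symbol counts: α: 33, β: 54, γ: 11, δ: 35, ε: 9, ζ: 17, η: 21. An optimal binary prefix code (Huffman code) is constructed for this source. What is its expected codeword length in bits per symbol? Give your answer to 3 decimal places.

2.617 bits/symbol

Probabilities are the counts divided by 180.
Repeatedly combine the two least-probable nodes; the expected code length is the sum of the merged weights.
merge 1/20 + 11/180 → 1/9
merge 17/180 + 1/9 → 37/180
merge 7/60 + 11/60 → 3/10
merge 7/36 + 37/180 → 2/5
merge 3/10 + 3/10 → 3/5
merge 2/5 + 3/5 → 1
L = 1/9 + 37/180 + 3/10 + 2/5 + 3/5 + 1 = 157/60 ≈ 2.617 bits/symbol.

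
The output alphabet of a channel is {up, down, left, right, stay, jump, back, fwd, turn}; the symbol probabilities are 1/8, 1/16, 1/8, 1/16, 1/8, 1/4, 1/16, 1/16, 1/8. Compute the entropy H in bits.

Each probability is a power of 1/2, so log₂(1/p) is an integer.
H = Σ p·log₂(1/p) = 1/8·3 + 1/16·4 + 1/8·3 + 1/16·4 + 1/8·3 + 1/4·2 + 1/16·4 + 1/16·4 + 1/8·3 = 3 bits.

3 bits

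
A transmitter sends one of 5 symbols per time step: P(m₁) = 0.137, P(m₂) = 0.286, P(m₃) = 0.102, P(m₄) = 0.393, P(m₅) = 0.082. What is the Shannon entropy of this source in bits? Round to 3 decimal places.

H = −Σ pᵢ log₂ pᵢ.
−0.137·log₂(0.137) = 0.3929
−0.286·log₂(0.286) = 0.5165
−0.102·log₂(0.102) = 0.3359
−0.393·log₂(0.393) = 0.5295
−0.082·log₂(0.082) = 0.2959
Sum ≈ 2.0707 → 2.071 bits.

2.071 bits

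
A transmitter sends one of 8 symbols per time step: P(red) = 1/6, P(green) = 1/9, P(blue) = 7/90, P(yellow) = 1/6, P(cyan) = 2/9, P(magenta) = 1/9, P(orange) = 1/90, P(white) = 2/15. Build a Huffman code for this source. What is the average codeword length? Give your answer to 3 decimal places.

2.867 bits/symbol

Repeatedly combine the two least-probable nodes; the expected code length is the sum of the merged weights.
merge 1/90 + 7/90 → 4/45
merge 4/45 + 1/9 → 1/5
merge 1/9 + 2/15 → 11/45
merge 1/6 + 1/6 → 1/3
merge 1/5 + 2/9 → 19/45
merge 11/45 + 1/3 → 26/45
merge 19/45 + 26/45 → 1
L = 4/45 + 1/5 + 11/45 + 1/3 + 19/45 + 26/45 + 1 = 43/15 ≈ 2.867 bits/symbol.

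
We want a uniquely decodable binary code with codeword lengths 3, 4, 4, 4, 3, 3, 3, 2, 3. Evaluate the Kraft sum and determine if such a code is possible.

1.0625; no

With common denominator 2^4 = 16: Σ 2^(−ℓᵢ) = 2/16 + 1/16 + 1/16 + 1/16 + 2/16 + 2/16 + 2/16 + 4/16 + 2/16 = 17/16 = 1.0625.
Kraft's inequality requires Σ ≤ 1; here Σ = 1.0625 > 1, so no such prefix code exists.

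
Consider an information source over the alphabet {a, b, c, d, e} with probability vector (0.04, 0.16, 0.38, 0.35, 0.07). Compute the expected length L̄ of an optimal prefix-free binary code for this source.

Repeatedly combine the two least-probable nodes; the expected code length is the sum of the merged weights.
merge 1/25 + 7/100 → 11/100
merge 11/100 + 4/25 → 27/100
merge 27/100 + 7/20 → 31/50
merge 19/50 + 31/50 → 1
L = 11/100 + 27/100 + 31/50 + 1 = 2 bits/symbol.

2 bits/symbol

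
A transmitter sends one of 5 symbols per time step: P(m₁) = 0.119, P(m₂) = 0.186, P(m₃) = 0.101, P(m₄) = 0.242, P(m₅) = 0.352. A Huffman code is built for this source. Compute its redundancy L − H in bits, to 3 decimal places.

Entropy H = −Σ p log₂ p ≈ 2.1765 bits.
Huffman merges: 101/1000+119/1000→11/50; 93/500+11/50→203/500; 121/500+44/125→297/500; 203/500+297/500→1. L = 111/50 ≈ 2.2200.
L − H = 2.2200 − 2.1765 = 0.044 bits.

0.044 bits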